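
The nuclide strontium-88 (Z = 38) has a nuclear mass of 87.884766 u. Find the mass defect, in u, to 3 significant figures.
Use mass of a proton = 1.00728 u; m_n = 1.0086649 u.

Z = 38, so N = A − Z = 88 − 38 = 50.
Σm = 38·m_p + 50·m_n = 38.27664 + 50.4332450 = 88.7098850 u
Mass defect Δm = 88.7098850 − 87.884766 = 0.8251190 u

0.825 u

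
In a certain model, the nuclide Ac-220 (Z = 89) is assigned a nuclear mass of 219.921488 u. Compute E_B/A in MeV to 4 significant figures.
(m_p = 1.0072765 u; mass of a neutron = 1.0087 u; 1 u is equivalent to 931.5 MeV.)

7.900 MeV/nucleon

Total constituent mass: 89 × 1.0072765 + 131 × 1.0087 = 221.7873085 u
The mass defect is 221.7873085 − 219.921488 = 1.8658205 u.
Binding energy = Δm·c² = 1.8658205 × 931.5 MeV/u = 1738.01 MeV
Per nucleon: 1738.01 / 220 = 7.900 MeV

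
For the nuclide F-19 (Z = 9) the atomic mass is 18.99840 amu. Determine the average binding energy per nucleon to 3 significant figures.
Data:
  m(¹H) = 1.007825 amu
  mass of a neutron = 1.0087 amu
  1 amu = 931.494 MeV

Z = 9, so N = A − Z = 19 − 9 = 10.
Total constituent mass: 9 × 1.007825 + 10 × 1.0087 = 19.157425 amu
Mass defect Δm = 19.157425 − 18.99840 = 0.159025 amu
E_B = 0.159025 × 931.494 = 148.131 MeV
Dividing by A = 19 gives 7.796 MeV per nucleon.

7.80 MeV/nucleon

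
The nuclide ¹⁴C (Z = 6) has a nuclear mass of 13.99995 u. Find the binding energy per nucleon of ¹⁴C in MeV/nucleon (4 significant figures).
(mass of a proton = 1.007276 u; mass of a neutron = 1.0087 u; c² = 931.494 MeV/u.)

7.539 MeV/nucleon

The nucleus contains 6 protons and 14 − 6 = 8 neutrons.
Mass of separated nucleons = 6(1.007276) + 8(1.0087) = 6.043656 + 8.0696 = 14.113256 u
Δm = 14.113256 − 13.99995 = 0.113306 u
Converting to energy: 0.113306 u × 931.494 MeV/u = 105.544 MeV
Per nucleon: 105.544 / 14 = 7.539 MeV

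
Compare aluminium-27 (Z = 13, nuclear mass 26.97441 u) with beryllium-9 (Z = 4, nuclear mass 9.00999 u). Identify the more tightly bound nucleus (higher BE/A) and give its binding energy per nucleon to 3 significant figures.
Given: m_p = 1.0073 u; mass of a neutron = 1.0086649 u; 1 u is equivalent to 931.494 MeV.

aluminium-27: Σm = 13(1.0073) + 14(1.0086649) = 27.2162086 u; Δm = 0.2417986 u; E_B = 225.23 MeV; E_B/A = 8.342 MeV
beryllium-9: Σm = 4(1.0073) + 5(1.0086649) = 9.0725245 u; Δm = 0.0625345 u; E_B = 58.251 MeV; E_B/A = 6.472 MeV
aluminium-27 has the higher binding energy per nucleon, so it is the more tightly bound nucleus.

aluminium-27; 8.34 MeV/nucleon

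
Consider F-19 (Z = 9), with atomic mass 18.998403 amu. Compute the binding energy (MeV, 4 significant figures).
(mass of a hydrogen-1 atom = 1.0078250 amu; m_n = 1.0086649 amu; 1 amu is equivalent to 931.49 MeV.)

147.8 MeV

With 9 protons and 10 neutrons (A = 19):
Mass of separated nucleons = 9(1.0078250) + 10(1.0086649) = 9.0704250 + 10.0866490 = 19.1570740 amu
Mass defect Δm = 19.1570740 − 18.998403 = 0.1586710 amu
Converting to energy: 0.1586710 amu × 931.49 MeV/amu = 147.800 MeV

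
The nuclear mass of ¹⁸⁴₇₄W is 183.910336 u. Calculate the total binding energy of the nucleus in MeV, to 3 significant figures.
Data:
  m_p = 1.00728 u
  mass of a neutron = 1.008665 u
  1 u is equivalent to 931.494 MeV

With 74 protons and 110 neutrons (A = 184):
Total constituent mass: 74 × 1.00728 + 110 × 1.008665 = 185.491870 u
The mass defect is 185.491870 − 183.910336 = 1.581534 u.
E_B = 1.581534 × 931.494 = 1473.19 MeV

1470 MeV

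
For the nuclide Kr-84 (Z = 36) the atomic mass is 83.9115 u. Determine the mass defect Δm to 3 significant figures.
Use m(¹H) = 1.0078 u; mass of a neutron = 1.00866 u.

0.785 u

The nucleus contains 36 protons and 84 − 36 = 48 neutrons.
Total constituent mass: 36 × 1.0078 + 48 × 1.00866 = 84.69648 u
Δm = 84.69648 − 83.9115 = 0.78498 u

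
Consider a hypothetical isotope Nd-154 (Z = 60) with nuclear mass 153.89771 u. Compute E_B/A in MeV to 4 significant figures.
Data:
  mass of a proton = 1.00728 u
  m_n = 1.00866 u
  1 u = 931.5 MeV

Total constituent mass: 60 × 1.00728 + 94 × 1.00866 = 155.25084 u
The mass defect is 155.25084 − 153.89771 = 1.35313 u.
Converting to energy: 1.35313 u × 931.5 MeV/u = 1260.44 MeV
Per nucleon: 1260.44 / 154 = 8.185 MeV

8.185 MeV/nucleon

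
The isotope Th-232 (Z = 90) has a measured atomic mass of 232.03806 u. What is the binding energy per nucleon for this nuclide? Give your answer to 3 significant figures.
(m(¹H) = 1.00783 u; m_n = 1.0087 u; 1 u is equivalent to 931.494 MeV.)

7.64 MeV/nucleon

With 90 protons and 142 neutrons (A = 232):
Total constituent mass: 90 × 1.00783 + 142 × 1.0087 = 233.94010 u
The mass defect is 233.94010 − 232.03806 = 1.90204 u.
E_B = 1.90204 × 931.494 = 1771.74 MeV
BE/A = 1771.74 MeV / 232 = 7.637 MeV/nucleon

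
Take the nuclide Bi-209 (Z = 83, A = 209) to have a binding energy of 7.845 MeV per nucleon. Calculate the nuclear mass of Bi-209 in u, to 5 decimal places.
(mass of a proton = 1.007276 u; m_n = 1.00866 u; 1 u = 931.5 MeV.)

208.93489 u

Total binding energy = 209 × 7.845 = 1639.605 MeV
Mass defect = 1639.605 MeV / (931.5 MeV/u) = 1.7601771 u
Constituent mass = 83(1.007276) + 126(1.00866) = 210.695068 u
Nuclear mass = 210.695068 − 1.7601771 = 208.9348909 u ≈ 208.93489 u (to 5 decimal places)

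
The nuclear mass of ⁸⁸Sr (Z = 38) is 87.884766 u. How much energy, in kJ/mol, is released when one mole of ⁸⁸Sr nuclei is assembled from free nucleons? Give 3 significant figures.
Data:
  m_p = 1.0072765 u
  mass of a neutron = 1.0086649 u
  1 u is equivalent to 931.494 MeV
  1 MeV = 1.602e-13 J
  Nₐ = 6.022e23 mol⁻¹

7.41e+10 kJ/mol

Mass of separated nucleons = 38(1.0072765) + 50(1.0086649) = 38.2765070 + 50.4332450 = 88.7097520 u
Mass defect Δm = 88.7097520 − 87.884766 = 0.8249860 u
Converting to energy: 0.8249860 u × 931.494 MeV/u = 768.470 MeV
Per nucleus in joules: 768.470 MeV × 1.602e-13 J/MeV = 1.2311e-10 J
Per mole: 1.2311e-10 J × 6.022e23 mol⁻¹ = 7.4137e+13 J/mol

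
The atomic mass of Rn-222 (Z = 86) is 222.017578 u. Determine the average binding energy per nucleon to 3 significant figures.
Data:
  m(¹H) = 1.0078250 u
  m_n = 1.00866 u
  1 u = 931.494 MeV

Z = 86, so N = A − Z = 222 − 86 = 136.
Σm = 86·m(¹H) + 136·m_n = 86.6729500 + 137.17776 = 223.8507100 u
Δm = 223.8507100 − 222.017578 = 1.8331320 u
Converting to energy: 1.8331320 u × 931.494 MeV/u = 1707.55 MeV
Dividing by A = 222 gives 7.692 MeV per nucleon.

7.69 MeV/nucleon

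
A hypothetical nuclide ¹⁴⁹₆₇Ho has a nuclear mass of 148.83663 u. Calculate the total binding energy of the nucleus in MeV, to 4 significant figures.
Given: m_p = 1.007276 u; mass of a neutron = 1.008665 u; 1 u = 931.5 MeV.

1268 MeV

The nucleus contains 67 protons and 149 − 67 = 82 neutrons.
Mass of separated nucleons = 67(1.007276) + 82(1.008665) = 67.487492 + 82.710530 = 150.198022 u
The mass defect is 150.198022 − 148.83663 = 1.361392 u.
Binding energy = Δm·c² = 1.361392 × 931.5 MeV/u = 1268.14 MeV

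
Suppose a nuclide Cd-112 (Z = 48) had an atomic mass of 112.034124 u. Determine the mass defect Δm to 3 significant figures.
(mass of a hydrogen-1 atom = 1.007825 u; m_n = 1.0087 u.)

0.898 u

Z = 48, so N = A − Z = 112 − 48 = 64.
Σm = 48·m(¹H) + 64·m_n = 48.375600 + 64.5568 = 112.932400 u
The mass defect is 112.932400 − 112.034124 = 0.898276 u.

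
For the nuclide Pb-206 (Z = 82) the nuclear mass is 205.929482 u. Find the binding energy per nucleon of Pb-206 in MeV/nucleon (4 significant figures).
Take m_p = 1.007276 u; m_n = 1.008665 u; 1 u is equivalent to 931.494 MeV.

Z = 82, so N = A − Z = 206 − 82 = 124.
Σm = 82·m_p + 124·m_n = 82.596632 + 125.074460 = 207.671092 u
The mass defect is 207.671092 − 205.929482 = 1.741610 u.
Converting to energy: 1.741610 u × 931.494 MeV/u = 1622.30 MeV
Per nucleon: 1622.30 / 206 = 7.875 MeV

7.875 MeV/nucleon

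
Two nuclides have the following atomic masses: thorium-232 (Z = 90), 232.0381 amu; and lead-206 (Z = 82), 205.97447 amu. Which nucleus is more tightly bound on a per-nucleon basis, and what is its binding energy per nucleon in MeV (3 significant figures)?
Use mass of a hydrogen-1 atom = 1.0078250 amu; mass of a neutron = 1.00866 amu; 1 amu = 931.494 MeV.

lead-206; 7.87 MeV/nucleon

thorium-232: Σm = 90(1.0078250) + 142(1.00866) = 233.9339700 amu; Δm = 1.8958700 amu; E_B = 1766.0 MeV; E_B/A = 7.612 MeV
lead-206: Σm = 82(1.0078250) + 124(1.00866) = 207.7154900 amu; Δm = 1.7410200 amu; E_B = 1621.75 MeV; E_B/A = 7.873 MeV
lead-206 has the higher binding energy per nucleon, so it is the more tightly bound nucleus.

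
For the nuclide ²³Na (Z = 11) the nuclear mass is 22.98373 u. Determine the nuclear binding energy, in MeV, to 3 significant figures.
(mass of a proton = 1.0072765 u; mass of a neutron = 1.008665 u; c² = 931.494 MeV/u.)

Total constituent mass: 11 × 1.0072765 + 12 × 1.008665 = 23.1840215 u
The mass defect is 23.1840215 − 22.98373 = 0.2002915 u.
Binding energy = Δm·c² = 0.2002915 × 931.494 MeV/u = 186.570 MeV

187 MeV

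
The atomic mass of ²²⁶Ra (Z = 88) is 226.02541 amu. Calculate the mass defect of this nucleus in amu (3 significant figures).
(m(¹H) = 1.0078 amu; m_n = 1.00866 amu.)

Σm = 88·m(¹H) + 138·m_n = 88.6864 + 139.19508 = 227.88148 amu
Δm = 227.88148 − 226.02541 = 1.85607 amu

1.86 amu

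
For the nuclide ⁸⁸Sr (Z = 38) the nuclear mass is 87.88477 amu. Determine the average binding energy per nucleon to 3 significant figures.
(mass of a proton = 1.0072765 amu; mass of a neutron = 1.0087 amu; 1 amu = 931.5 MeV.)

8.75 MeV/nucleon

The nucleus contains 38 protons and 88 − 38 = 50 neutrons.
Σm = 38·m_p + 50·m_n = 38.2765070 + 50.4350 = 88.7115070 amu
Mass defect Δm = 88.7115070 − 87.88477 = 0.8267370 amu
Binding energy = Δm·c² = 0.8267370 × 931.5 MeV/amu = 770.106 MeV
BE/A = 770.106 MeV / 88 = 8.751 MeV/nucleon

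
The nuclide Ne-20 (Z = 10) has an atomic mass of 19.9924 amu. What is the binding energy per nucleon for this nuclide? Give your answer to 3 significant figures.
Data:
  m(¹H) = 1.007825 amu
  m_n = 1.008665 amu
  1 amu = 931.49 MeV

Z = 10, so N = A − Z = 20 − 10 = 10.
Σm = 10·m(¹H) + 10·m_n = 10.078250 + 10.086650 = 20.164900 amu
Δm = 20.164900 − 19.9924 = 0.172500 amu
E_B = 0.172500 × 931.49 = 160.682 MeV
BE/A = 160.682 MeV / 20 = 8.034 MeV/nucleon

8.03 MeV/nucleon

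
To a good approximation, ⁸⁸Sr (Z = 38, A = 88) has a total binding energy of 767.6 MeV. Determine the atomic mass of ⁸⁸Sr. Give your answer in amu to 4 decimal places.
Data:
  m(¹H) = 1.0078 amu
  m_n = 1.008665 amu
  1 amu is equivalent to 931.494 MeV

Mass defect = 767.6 MeV / (931.494 MeV/amu) = 0.824053 amu
Constituent mass = 38(1.0078) + 50(1.008665) = 88.729650 amu
Atomic mass = 88.729650 − 0.824053 = 87.905597 amu ≈ 87.9056 amu (to 4 decimal places)

87.9056 amu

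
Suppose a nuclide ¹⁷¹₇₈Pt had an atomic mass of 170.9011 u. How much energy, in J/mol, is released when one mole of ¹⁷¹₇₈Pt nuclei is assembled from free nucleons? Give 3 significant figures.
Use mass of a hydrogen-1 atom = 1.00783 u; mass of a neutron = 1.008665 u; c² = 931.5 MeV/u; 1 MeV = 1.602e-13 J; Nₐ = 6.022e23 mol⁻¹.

1.36e+14 J/mol

The nucleus contains 78 protons and 171 − 78 = 93 neutrons.
Mass of separated nucleons = 78(1.00783) + 93(1.008665) = 78.61074 + 93.805845 = 172.416585 u
Mass defect Δm = 172.416585 − 170.9011 = 1.515485 u
E_B = 1.515485 × 931.5 = 1411.67 MeV
Per nucleus in joules: 1411.67 MeV × 1.602e-13 J/MeV = 2.2615e-10 J
Per mole: 2.2615e-10 J × 6.022e23 mol⁻¹ = 1.3619e+14 J/mol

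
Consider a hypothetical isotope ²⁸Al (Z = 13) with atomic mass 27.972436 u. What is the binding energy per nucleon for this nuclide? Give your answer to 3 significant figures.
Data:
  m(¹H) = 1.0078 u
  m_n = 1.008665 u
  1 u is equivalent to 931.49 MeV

Z = 13, so N = A − Z = 28 − 13 = 15.
Total constituent mass: 13 × 1.0078 + 15 × 1.008665 = 28.231375 u
The mass defect is 28.231375 − 27.972436 = 0.258939 u.
E_B = 0.258939 × 931.49 = 241.199 MeV
BE/A = 241.199 MeV / 28 = 8.614 MeV/nucleon

8.61 MeV/nucleon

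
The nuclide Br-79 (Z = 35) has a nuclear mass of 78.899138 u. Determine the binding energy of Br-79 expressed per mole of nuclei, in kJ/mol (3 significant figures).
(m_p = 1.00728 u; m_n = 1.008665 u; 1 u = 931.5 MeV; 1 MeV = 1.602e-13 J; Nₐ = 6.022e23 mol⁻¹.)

Z = 35, so N = A − Z = 79 − 35 = 44.
Σm = 35·m_p + 44·m_n = 35.25480 + 44.381260 = 79.636060 u
Δm = 79.636060 − 78.899138 = 0.736922 u
Binding energy = Δm·c² = 0.736922 × 931.5 MeV/u = 686.443 MeV
Per nucleus in joules: 686.443 MeV × 1.602e-13 J/MeV = 1.0997e-10 J
Per mole: 1.0997e-10 J × 6.022e23 mol⁻¹ = 6.6224e+13 J/mol

6.62e+10 kJ/mol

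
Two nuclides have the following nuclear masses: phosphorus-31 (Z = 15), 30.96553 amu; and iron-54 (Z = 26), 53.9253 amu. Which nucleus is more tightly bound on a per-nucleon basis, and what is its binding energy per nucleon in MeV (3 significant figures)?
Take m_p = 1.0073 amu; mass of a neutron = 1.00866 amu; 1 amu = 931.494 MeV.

phosphorus-31: Σm = 15(1.0073) + 16(1.00866) = 31.24806 amu; Δm = 0.28253 amu; E_B = 263.175 MeV; E_B/A = 8.490 MeV
iron-54: Σm = 26(1.0073) + 28(1.00866) = 54.43228 amu; Δm = 0.50698 amu; E_B = 472.25 MeV; E_B/A = 8.745 MeV
iron-54 has the higher binding energy per nucleon, so it is the more tightly bound nucleus.

iron-54; 8.75 MeV/nucleon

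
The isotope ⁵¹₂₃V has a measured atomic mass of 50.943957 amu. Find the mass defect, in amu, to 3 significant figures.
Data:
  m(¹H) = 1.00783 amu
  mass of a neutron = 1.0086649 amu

0.479 amu

Σm = 23·m(¹H) + 28·m_n = 23.18009 + 28.2426172 = 51.4227072 amu
Δm = 51.4227072 − 50.943957 = 0.4787502 amu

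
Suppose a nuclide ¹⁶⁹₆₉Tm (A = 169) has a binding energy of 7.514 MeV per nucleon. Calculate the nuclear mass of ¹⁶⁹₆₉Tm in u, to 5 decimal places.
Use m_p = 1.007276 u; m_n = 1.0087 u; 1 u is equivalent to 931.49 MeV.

Total binding energy = 169 × 7.514 = 1269.866 MeV
Mass defect = 1269.866 MeV / (931.49 MeV/u) = 1.3632632 u
Constituent mass = 69(1.007276) + 100(1.0087) = 170.372044 u
Nuclear mass = 170.372044 − 1.3632632 = 169.0087808 u ≈ 169.00878 u (to 5 decimal places)

169.00878 u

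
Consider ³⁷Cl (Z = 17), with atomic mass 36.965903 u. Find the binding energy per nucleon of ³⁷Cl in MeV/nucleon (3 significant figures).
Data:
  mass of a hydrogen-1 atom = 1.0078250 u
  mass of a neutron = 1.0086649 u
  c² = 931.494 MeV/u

8.57 MeV/nucleon

The nucleus contains 17 protons and 37 − 17 = 20 neutrons.
Total constituent mass: 17 × 1.0078250 + 20 × 1.0086649 = 37.3063230 u
Δm = 37.3063230 − 36.965903 = 0.3404200 u
Binding energy = Δm·c² = 0.3404200 × 931.494 MeV/u = 317.099 MeV
Per nucleon: 317.099 / 37 = 8.570 MeV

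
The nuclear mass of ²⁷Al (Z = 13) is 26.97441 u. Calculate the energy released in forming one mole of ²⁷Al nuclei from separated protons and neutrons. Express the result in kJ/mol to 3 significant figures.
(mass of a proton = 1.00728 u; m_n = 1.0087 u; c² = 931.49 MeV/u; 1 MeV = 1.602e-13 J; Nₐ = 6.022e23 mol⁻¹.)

The nucleus contains 13 protons and 27 − 13 = 14 neutrons.
Σm = 13·m_p + 14·m_n = 13.09464 + 14.1218 = 27.21644 u
Δm = 27.21644 − 26.97441 = 0.24203 u
E_B = 0.24203 × 931.49 = 225.449 MeV
Per nucleus in joules: 225.449 MeV × 1.602e-13 J/MeV = 3.6117e-11 J
Per mole: 3.6117e-11 J × 6.022e23 mol⁻¹ = 2.17497e+13 J/mol

2.17e+10 kJ/mol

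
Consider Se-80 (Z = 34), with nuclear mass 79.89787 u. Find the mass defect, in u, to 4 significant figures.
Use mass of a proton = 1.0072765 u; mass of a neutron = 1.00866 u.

Total constituent mass: 34 × 1.0072765 + 46 × 1.00866 = 80.6457610 u
Δm = 80.6457610 − 79.89787 = 0.7478910 u

0.7479 u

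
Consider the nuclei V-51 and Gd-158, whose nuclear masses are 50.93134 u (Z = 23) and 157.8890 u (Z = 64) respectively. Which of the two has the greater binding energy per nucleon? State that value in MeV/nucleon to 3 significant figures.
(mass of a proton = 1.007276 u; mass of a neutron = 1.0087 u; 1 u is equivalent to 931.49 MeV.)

V-51: Σm = 23(1.007276) + 28(1.0087) = 51.410948 u; Δm = 0.479608 u; E_B = 446.75 MeV; E_B/A = 8.760 MeV
Gd-158: Σm = 64(1.007276) + 94(1.0087) = 159.283464 u; Δm = 1.394464 u; E_B = 1298.9 MeV; E_B/A = 8.221 MeV
V-51 has the higher binding energy per nucleon, so it is the more tightly bound nucleus.

V-51; 8.76 MeV/nucleon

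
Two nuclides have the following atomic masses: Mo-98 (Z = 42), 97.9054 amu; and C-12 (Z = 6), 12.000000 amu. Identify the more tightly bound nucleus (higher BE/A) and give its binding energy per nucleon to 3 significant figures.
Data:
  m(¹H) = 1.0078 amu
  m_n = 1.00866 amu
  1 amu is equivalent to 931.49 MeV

Mo-98: Σm = 42(1.0078) + 56(1.00866) = 98.81256 amu; Δm = 0.90716 amu; E_B = 845.01 MeV; E_B/A = 8.623 MeV
C-12: Σm = 6(1.0078) + 6(1.00866) = 12.09876 amu; Δm = 0.098760 amu; E_B = 91.994 MeV; E_B/A = 7.666 MeV
Mo-98 has the higher binding energy per nucleon, so it is the more tightly bound nucleus.

Mo-98; 8.62 MeV/nucleon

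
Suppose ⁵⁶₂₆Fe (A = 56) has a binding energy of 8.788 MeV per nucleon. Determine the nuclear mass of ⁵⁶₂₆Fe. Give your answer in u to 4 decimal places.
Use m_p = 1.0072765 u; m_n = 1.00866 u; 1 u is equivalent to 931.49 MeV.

55.9207 u

Total binding energy = 56 × 8.788 = 492.128 MeV
Mass defect = 492.128 MeV / (931.49 MeV/u) = 0.528323 u
Constituent mass = 26(1.0072765) + 30(1.00866) = 56.4489890 u
Nuclear mass = 56.4489890 − 0.528323 = 55.9206660 u ≈ 55.9207 u (to 4 decimal places)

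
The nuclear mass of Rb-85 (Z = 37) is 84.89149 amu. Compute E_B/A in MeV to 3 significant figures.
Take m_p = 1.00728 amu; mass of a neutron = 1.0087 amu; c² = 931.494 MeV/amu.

With 37 protons and 48 neutrons (A = 85):
Total constituent mass: 37 × 1.00728 + 48 × 1.0087 = 85.68696 amu
The mass defect is 85.68696 − 84.89149 = 0.79547 amu.
Binding energy = Δm·c² = 0.79547 × 931.494 MeV/amu = 740.976 MeV
Dividing by A = 85 gives 8.717 MeV per nucleon.

8.72 MeV/nucleon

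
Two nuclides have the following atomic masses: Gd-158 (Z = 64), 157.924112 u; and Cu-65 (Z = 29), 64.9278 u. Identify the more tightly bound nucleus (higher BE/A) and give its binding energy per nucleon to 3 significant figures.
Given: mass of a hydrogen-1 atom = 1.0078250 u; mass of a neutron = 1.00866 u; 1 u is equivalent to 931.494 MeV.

Gd-158: Σm = 64(1.0078250) + 94(1.00866) = 159.3148400 u; Δm = 1.3907280 u; E_B = 1295.5 MeV; E_B/A = 8.199 MeV
Cu-65: Σm = 29(1.0078250) + 36(1.00866) = 65.5386850 u; Δm = 0.6108850 u; E_B = 569.04 MeV; E_B/A = 8.754 MeV
Cu-65 has the higher binding energy per nucleon, so it is the more tightly bound nucleus.

Cu-65; 8.75 MeV/nucleon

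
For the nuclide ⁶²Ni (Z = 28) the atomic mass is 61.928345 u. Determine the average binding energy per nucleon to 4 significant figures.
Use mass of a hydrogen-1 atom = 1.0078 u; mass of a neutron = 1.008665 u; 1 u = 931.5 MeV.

8.784 MeV/nucleon

Z = 28, so N = A − Z = 62 − 28 = 34.
Total constituent mass: 28 × 1.0078 + 34 × 1.008665 = 62.513010 u
Mass defect Δm = 62.513010 − 61.928345 = 0.584665 u
Converting to energy: 0.584665 u × 931.5 MeV/u = 544.615 MeV
Dividing by A = 62 gives 8.784 MeV per nucleon.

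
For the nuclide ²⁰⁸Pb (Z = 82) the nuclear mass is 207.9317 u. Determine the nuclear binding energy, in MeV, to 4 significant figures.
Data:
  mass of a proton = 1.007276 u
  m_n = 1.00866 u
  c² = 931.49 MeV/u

With 82 protons and 126 neutrons (A = 208):
Σm = 82·m_p + 126·m_n = 82.596632 + 127.09116 = 209.687792 u
Δm = 209.687792 − 207.9317 = 1.756092 u
Converting to energy: 1.756092 u × 931.49 MeV/u = 1635.78 MeV

1636 MeV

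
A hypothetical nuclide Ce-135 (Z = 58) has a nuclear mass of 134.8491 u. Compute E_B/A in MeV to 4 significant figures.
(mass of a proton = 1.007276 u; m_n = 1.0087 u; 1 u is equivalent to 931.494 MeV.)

8.575 MeV/nucleon

With 58 protons and 77 neutrons (A = 135):
Total constituent mass: 58 × 1.007276 + 77 × 1.0087 = 136.091908 u
Δm = 136.091908 − 134.8491 = 1.242808 u
Binding energy = Δm·c² = 1.242808 × 931.494 MeV/u = 1157.67 MeV
Per nucleon: 1157.67 / 135 = 8.575 MeV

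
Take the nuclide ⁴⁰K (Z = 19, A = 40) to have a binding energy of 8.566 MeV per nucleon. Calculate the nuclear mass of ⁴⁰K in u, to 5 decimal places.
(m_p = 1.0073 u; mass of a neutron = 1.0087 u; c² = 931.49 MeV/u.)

39.95356 u

Total binding energy = 40 × 8.566 = 342.640 MeV
Mass defect = 342.640 MeV / (931.49 MeV/u) = 0.3678408 u
Constituent mass = 19(1.0073) + 21(1.0087) = 40.3214 u
Nuclear mass = 40.3214 − 0.3678408 = 39.9535592 u ≈ 39.95356 u (to 5 decimal places)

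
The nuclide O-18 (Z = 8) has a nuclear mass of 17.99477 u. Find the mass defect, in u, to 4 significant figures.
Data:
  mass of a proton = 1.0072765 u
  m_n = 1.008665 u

0.1501 u

Z = 8, so N = A − Z = 18 − 8 = 10.
Σm = 8·m_p + 10·m_n = 8.0582120 + 10.086650 = 18.1448620 u
Δm = 18.1448620 − 17.99477 = 0.1500920 u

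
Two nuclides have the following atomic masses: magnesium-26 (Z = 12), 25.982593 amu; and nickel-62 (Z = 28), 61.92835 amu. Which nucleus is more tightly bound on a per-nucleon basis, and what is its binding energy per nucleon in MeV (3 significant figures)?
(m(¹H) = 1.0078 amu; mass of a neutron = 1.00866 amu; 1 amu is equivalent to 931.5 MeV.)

nickel-62; 8.78 MeV/nucleon

magnesium-26: Σm = 12(1.0078) + 14(1.00866) = 26.21484 amu; Δm = 0.232247 amu; E_B = 216.34 MeV; E_B/A = 8.321 MeV
nickel-62: Σm = 28(1.0078) + 34(1.00866) = 62.51284 amu; Δm = 0.58449 amu; E_B = 544.45 MeV; E_B/A = 8.781 MeV
nickel-62 has the higher binding energy per nucleon, so it is the more tightly bound nucleus.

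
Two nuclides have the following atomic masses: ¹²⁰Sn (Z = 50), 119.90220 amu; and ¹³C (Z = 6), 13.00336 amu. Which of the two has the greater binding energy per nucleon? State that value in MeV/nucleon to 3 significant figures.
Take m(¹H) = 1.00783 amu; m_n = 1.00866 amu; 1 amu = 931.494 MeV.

¹²⁰Sn: Σm = 50(1.00783) + 70(1.00866) = 120.99770 amu; Δm = 1.09550 amu; E_B = 1020.5 MeV; E_B/A = 8.504 MeV
¹³C: Σm = 6(1.00783) + 7(1.00866) = 13.10760 amu; Δm = 0.10424 amu; E_B = 97.099 MeV; E_B/A = 7.469 MeV
¹²⁰Sn has the higher binding energy per nucleon, so it is the more tightly bound nucleus.

¹²⁰Sn; 8.50 MeV/nucleon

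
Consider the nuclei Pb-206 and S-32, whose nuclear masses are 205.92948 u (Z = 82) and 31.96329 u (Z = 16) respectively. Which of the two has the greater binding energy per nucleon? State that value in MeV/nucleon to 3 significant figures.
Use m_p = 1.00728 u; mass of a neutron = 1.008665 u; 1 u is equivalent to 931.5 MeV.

S-32; 8.49 MeV/nucleon

Pb-206: Σm = 82(1.00728) + 124(1.008665) = 207.671420 u; Δm = 1.741940 u; E_B = 1622.6 MeV; E_B/A = 7.877 MeV
S-32: Σm = 16(1.00728) + 16(1.008665) = 32.255120 u; Δm = 0.291830 u; E_B = 271.8396 MeV; E_B/A = 8.49499 MeV
S-32 has the higher binding energy per nucleon, so it is the more tightly bound nucleus.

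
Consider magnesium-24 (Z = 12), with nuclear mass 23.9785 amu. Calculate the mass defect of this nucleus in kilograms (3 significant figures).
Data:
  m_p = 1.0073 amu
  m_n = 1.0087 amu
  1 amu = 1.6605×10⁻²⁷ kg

3.55e-28 kg

With 12 protons and 12 neutrons (A = 24):
Mass of separated nucleons = 12(1.0073) + 12(1.0087) = 12.0876 + 12.1044 = 24.1920 amu
The mass defect is 24.1920 − 23.9785 = 0.2135 amu.
In SI units: 0.2135 amu × 1.6605×10⁻²⁷ kg/amu = 3.5452e-28 kg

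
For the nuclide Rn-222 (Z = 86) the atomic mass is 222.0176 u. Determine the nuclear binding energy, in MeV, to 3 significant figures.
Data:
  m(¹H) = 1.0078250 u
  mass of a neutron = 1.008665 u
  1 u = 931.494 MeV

Σm = 86·m(¹H) + 136·m_n = 86.6729500 + 137.178440 = 223.8513900 u
Δm = 223.8513900 − 222.0176 = 1.8337900 u
Converting to energy: 1.8337900 u × 931.494 MeV/u = 1708.16 MeV

1710 MeV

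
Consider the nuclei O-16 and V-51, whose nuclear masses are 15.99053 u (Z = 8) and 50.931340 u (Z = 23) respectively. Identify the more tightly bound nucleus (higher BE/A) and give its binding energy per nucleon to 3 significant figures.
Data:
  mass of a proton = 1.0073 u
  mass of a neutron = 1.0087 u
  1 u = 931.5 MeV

O-16: Σm = 8(1.0073) + 8(1.0087) = 16.1280 u; Δm = 0.13747 u; E_B = 128.05 MeV; E_B/A = 8.003 MeV
V-51: Σm = 23(1.0073) + 28(1.0087) = 51.4115 u; Δm = 0.480160 u; E_B = 447.27 MeV; E_B/A = 8.770 MeV
V-51 has the higher binding energy per nucleon, so it is the more tightly bound nucleus.

V-51; 8.77 MeV/nucleon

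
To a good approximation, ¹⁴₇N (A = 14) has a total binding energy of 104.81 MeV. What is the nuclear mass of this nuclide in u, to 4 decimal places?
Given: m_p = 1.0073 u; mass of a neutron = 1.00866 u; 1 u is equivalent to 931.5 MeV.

Mass defect = 104.81 MeV / (931.5 MeV/u) = 0.112517 u
Constituent mass = 7(1.0073) + 7(1.00866) = 14.11172 u
Nuclear mass = 14.11172 − 0.112517 = 13.999203 u ≈ 13.9992 u (to 4 decimal places)

13.9992 u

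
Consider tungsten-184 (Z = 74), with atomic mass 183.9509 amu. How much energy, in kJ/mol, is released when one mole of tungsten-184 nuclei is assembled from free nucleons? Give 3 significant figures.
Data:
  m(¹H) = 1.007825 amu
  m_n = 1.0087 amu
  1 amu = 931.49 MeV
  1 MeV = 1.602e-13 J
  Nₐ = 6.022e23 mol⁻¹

1.42e+11 kJ/mol

With 74 protons and 110 neutrons (A = 184):
Σm = 74·m(¹H) + 110·m_n = 74.579050 + 110.9570 = 185.536050 amu
The mass defect is 185.536050 − 183.9509 = 1.585150 amu.
Binding energy = Δm·c² = 1.585150 × 931.49 MeV/amu = 1476.55 MeV
Per nucleus in joules: 1476.55 MeV × 1.602e-13 J/MeV = 2.3654e-10 J
Per mole: 2.3654e-10 J × 6.022e23 mol⁻¹ = 1.4244e+14 J/mol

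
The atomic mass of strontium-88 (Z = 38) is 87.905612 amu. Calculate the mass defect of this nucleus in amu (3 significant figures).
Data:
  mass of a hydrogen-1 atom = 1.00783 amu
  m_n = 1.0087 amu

0.827 amu

With 38 protons and 50 neutrons (A = 88):
Total constituent mass: 38 × 1.00783 + 50 × 1.0087 = 88.73254 amu
The mass defect is 88.73254 − 87.905612 = 0.826928 amu.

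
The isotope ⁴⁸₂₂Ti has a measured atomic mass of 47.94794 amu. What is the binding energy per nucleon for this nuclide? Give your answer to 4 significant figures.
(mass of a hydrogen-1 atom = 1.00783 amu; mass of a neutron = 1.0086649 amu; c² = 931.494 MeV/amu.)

8.725 MeV/nucleon

Total constituent mass: 22 × 1.00783 + 26 × 1.0086649 = 48.3975474 amu
Mass defect Δm = 48.3975474 − 47.94794 = 0.4496074 amu
Binding energy = Δm·c² = 0.4496074 × 931.494 MeV/amu = 418.807 MeV
Dividing by A = 48 gives 8.725 MeV per nucleon.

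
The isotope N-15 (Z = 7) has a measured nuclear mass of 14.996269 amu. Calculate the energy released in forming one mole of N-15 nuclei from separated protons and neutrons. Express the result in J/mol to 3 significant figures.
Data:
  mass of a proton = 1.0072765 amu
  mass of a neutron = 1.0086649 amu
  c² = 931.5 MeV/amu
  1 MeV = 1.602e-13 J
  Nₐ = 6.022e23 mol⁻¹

1.11e+13 J/mol

The nucleus contains 7 protons and 15 − 7 = 8 neutrons.
Total constituent mass: 7 × 1.0072765 + 8 × 1.0086649 = 15.1202547 amu
Δm = 15.1202547 − 14.996269 = 0.1239857 amu
Converting to energy: 0.1239857 amu × 931.5 MeV/amu = 115.493 MeV
Per nucleus in joules: 115.493 MeV × 1.602e-13 J/MeV = 1.8502e-11 J
Per mole: 1.8502e-11 J × 6.022e23 mol⁻¹ = 1.1142e+13 J/mol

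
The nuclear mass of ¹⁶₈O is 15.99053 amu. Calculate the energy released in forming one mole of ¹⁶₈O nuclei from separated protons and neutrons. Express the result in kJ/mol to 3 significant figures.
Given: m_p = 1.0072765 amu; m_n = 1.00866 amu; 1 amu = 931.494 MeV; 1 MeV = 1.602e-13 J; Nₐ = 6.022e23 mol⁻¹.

The nucleus contains 8 protons and 16 − 8 = 8 neutrons.
Mass of separated nucleons = 8(1.0072765) + 8(1.00866) = 8.0582120 + 8.06928 = 16.1274920 amu
Mass defect Δm = 16.1274920 − 15.99053 = 0.1369620 amu
Converting to energy: 0.1369620 amu × 931.494 MeV/amu = 127.579 MeV
Per nucleus in joules: 127.579 MeV × 1.602e-13 J/MeV = 2.0438e-11 J
Per mole: 2.0438e-11 J × 6.022e23 mol⁻¹ = 1.2308e+13 J/mol

1.23e+10 kJ/mol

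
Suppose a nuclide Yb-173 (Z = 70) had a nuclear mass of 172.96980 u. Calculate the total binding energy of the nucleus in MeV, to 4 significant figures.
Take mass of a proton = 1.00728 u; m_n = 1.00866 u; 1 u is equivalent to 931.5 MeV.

Total constituent mass: 70 × 1.00728 + 103 × 1.00866 = 174.40158 u
The mass defect is 174.40158 − 172.96980 = 1.43178 u.
Converting to energy: 1.43178 u × 931.5 MeV/u = 1333.70 MeV

1334 MeV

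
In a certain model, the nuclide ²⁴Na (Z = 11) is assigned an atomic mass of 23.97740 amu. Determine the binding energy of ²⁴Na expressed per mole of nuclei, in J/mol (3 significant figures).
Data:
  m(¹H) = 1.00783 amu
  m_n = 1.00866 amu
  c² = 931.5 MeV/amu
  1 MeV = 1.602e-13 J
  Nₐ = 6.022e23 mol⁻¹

The nucleus contains 11 protons and 24 − 11 = 13 neutrons.
Mass of separated nucleons = 11(1.00783) + 13(1.00866) = 11.08613 + 13.11258 = 24.19871 amu
The mass defect is 24.19871 − 23.97740 = 0.22131 amu.
E_B = 0.22131 × 931.5 = 206.150 MeV
Per nucleus in joules: 206.150 MeV × 1.602e-13 J/MeV = 3.3025e-11 J
Per mole: 3.3025e-11 J × 6.022e23 mol⁻¹ = 1.9888e+13 J/mol

1.99e+13 J/mol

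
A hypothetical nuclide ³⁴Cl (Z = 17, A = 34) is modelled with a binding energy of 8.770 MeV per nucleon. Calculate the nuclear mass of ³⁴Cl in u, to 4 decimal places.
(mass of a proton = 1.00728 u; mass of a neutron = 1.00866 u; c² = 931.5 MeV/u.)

33.9509 u

Total binding energy = 34 × 8.770 = 298.180 MeV
Mass defect = 298.180 MeV / (931.5 MeV/u) = 0.320107 u
Constituent mass = 17(1.00728) + 17(1.00866) = 34.27098 u
Nuclear mass = 34.27098 − 0.320107 = 33.950873 u ≈ 33.9509 u (to 4 decimal places)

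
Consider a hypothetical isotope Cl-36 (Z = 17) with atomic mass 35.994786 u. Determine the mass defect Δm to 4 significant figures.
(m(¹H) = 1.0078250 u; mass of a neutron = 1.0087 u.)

0.3035 u

Z = 17, so N = A − Z = 36 − 17 = 19.
Total constituent mass: 17 × 1.0078250 + 19 × 1.0087 = 36.2983250 u
Δm = 36.2983250 − 35.994786 = 0.3035390 u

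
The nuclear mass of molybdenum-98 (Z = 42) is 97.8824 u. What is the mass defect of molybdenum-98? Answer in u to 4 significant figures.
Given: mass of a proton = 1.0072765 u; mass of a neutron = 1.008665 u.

With 42 protons and 56 neutrons (A = 98):
Mass of separated nucleons = 42(1.0072765) + 56(1.008665) = 42.3056130 + 56.485240 = 98.7908530 u
The mass defect is 98.7908530 − 97.8824 = 0.9084530 u.

0.9085 u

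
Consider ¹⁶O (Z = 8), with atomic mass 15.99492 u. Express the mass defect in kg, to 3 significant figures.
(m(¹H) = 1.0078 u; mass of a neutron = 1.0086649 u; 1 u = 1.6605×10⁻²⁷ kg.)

2.27e-28 kg

Z = 8, so N = A − Z = 16 − 8 = 8.
Total constituent mass: 8 × 1.0078 + 8 × 1.0086649 = 16.1317192 u
Mass defect Δm = 16.1317192 − 15.99492 = 0.1367992 u
In SI units: 0.1367992 u × 1.6605×10⁻²⁷ kg/u = 2.2716e-28 kg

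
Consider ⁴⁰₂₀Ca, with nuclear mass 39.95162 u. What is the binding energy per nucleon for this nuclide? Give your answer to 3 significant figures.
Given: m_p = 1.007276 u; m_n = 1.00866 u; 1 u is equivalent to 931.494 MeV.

Σm = 20·m_p + 20·m_n = 20.145520 + 20.17320 = 40.318720 u
The mass defect is 40.318720 − 39.95162 = 0.367100 u.
Binding energy = Δm·c² = 0.367100 × 931.494 MeV/u = 341.951 MeV
BE/A = 341.951 MeV / 40 = 8.549 MeV/nucleon

8.55 MeV/nucleon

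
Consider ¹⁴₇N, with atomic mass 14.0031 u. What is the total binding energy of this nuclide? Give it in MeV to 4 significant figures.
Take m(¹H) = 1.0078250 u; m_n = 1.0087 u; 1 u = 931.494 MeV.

Total constituent mass: 7 × 1.0078250 + 7 × 1.0087 = 14.1156750 u
The mass defect is 14.1156750 − 14.0031 = 0.1125750 u.
Binding energy = Δm·c² = 0.1125750 × 931.494 MeV/u = 104.863 MeV

104.9 MeV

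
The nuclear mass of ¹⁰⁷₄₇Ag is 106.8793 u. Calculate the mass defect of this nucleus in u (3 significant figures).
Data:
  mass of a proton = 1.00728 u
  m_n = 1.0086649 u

With 47 protons and 60 neutrons (A = 107):
Mass of separated nucleons = 47(1.00728) + 60(1.0086649) = 47.34216 + 60.5198940 = 107.8620540 u
Mass defect Δm = 107.8620540 − 106.8793 = 0.9827540 u

0.983 u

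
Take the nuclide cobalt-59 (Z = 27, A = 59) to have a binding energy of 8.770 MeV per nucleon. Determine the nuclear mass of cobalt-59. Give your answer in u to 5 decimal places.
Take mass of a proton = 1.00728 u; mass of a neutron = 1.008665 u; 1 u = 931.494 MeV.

58.91836 u

Total binding energy = 59 × 8.770 = 517.430 MeV
Mass defect = 517.430 MeV / (931.494 MeV/u) = 0.5554840 u
Constituent mass = 27(1.00728) + 32(1.008665) = 59.473840 u
Nuclear mass = 59.473840 − 0.5554840 = 58.9183560 u ≈ 58.91836 u (to 5 decimal places)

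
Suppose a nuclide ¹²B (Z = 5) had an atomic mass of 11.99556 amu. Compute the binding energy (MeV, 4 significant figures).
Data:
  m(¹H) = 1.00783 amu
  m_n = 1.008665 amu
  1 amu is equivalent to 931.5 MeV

With 5 protons and 7 neutrons (A = 12):
Mass of separated nucleons = 5(1.00783) + 7(1.008665) = 5.03915 + 7.060655 = 12.099805 amu
Mass defect Δm = 12.099805 − 11.99556 = 0.104245 amu
Converting to energy: 0.104245 amu × 931.5 MeV/amu = 97.1042 MeV

97.10 MeV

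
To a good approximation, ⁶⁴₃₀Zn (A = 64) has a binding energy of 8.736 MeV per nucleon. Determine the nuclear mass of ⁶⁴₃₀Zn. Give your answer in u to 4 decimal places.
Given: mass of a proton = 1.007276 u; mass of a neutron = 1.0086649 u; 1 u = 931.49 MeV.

63.9127 u

Total binding energy = 64 × 8.736 = 559.104 MeV
Mass defect = 559.104 MeV / (931.49 MeV/u) = 0.600225 u
Constituent mass = 30(1.007276) + 34(1.0086649) = 64.5128866 u
Nuclear mass = 64.5128866 − 0.600225 = 63.9126616 u ≈ 63.9127 u (to 4 decimal places)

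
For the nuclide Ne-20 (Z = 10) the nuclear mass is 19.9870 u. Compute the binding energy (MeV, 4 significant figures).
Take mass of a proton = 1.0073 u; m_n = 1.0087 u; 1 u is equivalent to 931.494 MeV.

161.1 MeV

Σm = 10·m_p + 10·m_n = 10.0730 + 10.0870 = 20.1600 u
Mass defect Δm = 20.1600 − 19.9870 = 0.1730 u
E_B = 0.1730 × 931.494 = 161.148 MeV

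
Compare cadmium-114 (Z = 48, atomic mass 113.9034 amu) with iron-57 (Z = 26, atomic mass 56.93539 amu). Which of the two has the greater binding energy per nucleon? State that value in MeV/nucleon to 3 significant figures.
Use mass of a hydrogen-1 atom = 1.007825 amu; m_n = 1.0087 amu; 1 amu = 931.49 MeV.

cadmium-114: Σm = 48(1.007825) + 66(1.0087) = 114.949800 amu; Δm = 1.046400 amu; E_B = 974.71 MeV; E_B/A = 8.550 MeV
iron-57: Σm = 26(1.007825) + 31(1.0087) = 57.473150 amu; Δm = 0.537760 amu; E_B = 500.92 MeV; E_B/A = 8.788 MeV
iron-57 has the higher binding energy per nucleon, so it is the more tightly bound nucleus.

iron-57; 8.79 MeV/nucleon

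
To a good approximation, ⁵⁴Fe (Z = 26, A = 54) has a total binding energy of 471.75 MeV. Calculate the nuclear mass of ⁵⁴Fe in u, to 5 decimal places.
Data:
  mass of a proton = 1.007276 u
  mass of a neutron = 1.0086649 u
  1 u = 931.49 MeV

Mass defect = 471.75 MeV / (931.49 MeV/u) = 0.5064467 u
Constituent mass = 26(1.007276) + 28(1.0086649) = 54.4317932 u
Nuclear mass = 54.4317932 − 0.5064467 = 53.9253465 u ≈ 53.92535 u (to 5 decimal places)

53.92535 u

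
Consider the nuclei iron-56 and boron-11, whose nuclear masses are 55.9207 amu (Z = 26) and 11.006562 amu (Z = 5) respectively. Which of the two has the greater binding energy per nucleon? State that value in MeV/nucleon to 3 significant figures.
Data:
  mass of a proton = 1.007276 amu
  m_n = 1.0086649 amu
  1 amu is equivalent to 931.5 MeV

iron-56; 8.79 MeV/nucleon

iron-56: Σm = 26(1.007276) + 30(1.0086649) = 56.4491230 amu; Δm = 0.5284230 amu; E_B = 492.23 MeV; E_B/A = 8.790 MeV
boron-11: Σm = 5(1.007276) + 6(1.0086649) = 11.0883694 amu; Δm = 0.0818074 amu; E_B = 76.204 MeV; E_B/A = 6.928 MeV
iron-56 has the higher binding energy per nucleon, so it is the more tightly bound nucleus.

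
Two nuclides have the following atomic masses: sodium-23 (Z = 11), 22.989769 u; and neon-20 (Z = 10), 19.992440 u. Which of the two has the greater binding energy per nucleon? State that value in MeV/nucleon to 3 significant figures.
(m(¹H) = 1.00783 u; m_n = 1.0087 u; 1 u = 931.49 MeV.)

sodium-23: Σm = 11(1.00783) + 12(1.0087) = 23.19053 u; Δm = 0.200761 u; E_B = 187.01 MeV; E_B/A = 8.131 MeV
neon-20: Σm = 10(1.00783) + 10(1.0087) = 20.16530 u; Δm = 0.172860 u; E_B = 161.02 MeV; E_B/A = 8.051 MeV
sodium-23 has the higher binding energy per nucleon, so it is the more tightly bound nucleus.

sodium-23; 8.13 MeV/nucleon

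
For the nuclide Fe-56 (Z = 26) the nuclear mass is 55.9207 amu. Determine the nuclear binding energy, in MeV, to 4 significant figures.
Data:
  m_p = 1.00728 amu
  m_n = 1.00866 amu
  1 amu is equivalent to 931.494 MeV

With 26 protons and 30 neutrons (A = 56):
Total constituent mass: 26 × 1.00728 + 30 × 1.00866 = 56.44908 amu
Mass defect Δm = 56.44908 − 55.9207 = 0.52838 amu
E_B = 0.52838 × 931.494 = 492.183 MeV

492.2 MeV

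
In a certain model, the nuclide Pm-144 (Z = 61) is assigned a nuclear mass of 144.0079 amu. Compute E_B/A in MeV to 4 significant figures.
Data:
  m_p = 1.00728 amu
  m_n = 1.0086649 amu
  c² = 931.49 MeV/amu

The nucleus contains 61 protons and 144 − 61 = 83 neutrons.
Mass of separated nucleons = 61(1.00728) + 83(1.0086649) = 61.44408 + 83.7191867 = 145.1632667 amu
The mass defect is 145.1632667 − 144.0079 = 1.1553667 amu.
E_B = 1.1553667 × 931.49 = 1076.21 MeV
Per nucleon: 1076.21 / 144 = 7.474 MeV

7.474 MeV/nucleon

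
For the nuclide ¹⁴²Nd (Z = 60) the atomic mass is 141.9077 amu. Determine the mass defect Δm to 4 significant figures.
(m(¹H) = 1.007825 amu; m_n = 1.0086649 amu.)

With 60 protons and 82 neutrons (A = 142):
Total constituent mass: 60 × 1.007825 + 82 × 1.0086649 = 143.1800218 amu
Mass defect Δm = 143.1800218 − 141.9077 = 1.2723218 amu

1.272 amu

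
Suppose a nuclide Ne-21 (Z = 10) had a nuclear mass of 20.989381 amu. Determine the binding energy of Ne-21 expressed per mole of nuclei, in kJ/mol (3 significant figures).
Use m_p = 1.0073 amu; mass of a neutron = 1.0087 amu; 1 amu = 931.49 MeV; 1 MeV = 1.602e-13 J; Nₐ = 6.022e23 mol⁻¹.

1.61e+10 kJ/mol

Z = 10, so N = A − Z = 21 − 10 = 11.
Total constituent mass: 10 × 1.0073 + 11 × 1.0087 = 21.1687 amu
Mass defect Δm = 21.1687 − 20.989381 = 0.179319 amu
Binding energy = Δm·c² = 0.179319 × 931.49 MeV/amu = 167.034 MeV
Per nucleus in joules: 167.034 MeV × 1.602e-13 J/MeV = 2.6759e-11 J
Per mole: 2.6759e-11 J × 6.022e23 mol⁻¹ = 1.6114e+13 J/mol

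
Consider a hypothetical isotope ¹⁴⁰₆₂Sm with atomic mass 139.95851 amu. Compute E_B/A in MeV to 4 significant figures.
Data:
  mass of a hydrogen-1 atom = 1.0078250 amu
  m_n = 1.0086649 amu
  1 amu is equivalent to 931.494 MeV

With 62 protons and 78 neutrons (A = 140):
Σm = 62·m(¹H) + 78·m_n = 62.4851500 + 78.6758622 = 141.1610122 amu
Δm = 141.1610122 − 139.95851 = 1.2025022 amu
E_B = 1.2025022 × 931.494 = 1120.12 MeV
Per nucleon: 1120.12 / 140 = 8.001 MeV

8.001 MeV/nucleon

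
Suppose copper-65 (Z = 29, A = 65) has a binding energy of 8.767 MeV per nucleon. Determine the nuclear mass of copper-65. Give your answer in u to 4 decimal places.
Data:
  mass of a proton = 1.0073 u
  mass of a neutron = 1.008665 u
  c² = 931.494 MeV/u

64.9119 u

Total binding energy = 65 × 8.767 = 569.855 MeV
Mass defect = 569.855 MeV / (931.494 MeV/u) = 0.611765 u
Constituent mass = 29(1.0073) + 36(1.008665) = 65.523640 u
Nuclear mass = 65.523640 − 0.611765 = 64.911875 u ≈ 64.9119 u (to 4 decimal places)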